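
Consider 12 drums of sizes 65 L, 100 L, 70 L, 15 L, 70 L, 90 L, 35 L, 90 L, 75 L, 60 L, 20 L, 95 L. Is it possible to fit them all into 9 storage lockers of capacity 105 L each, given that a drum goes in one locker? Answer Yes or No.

Yes

A valid assignment using 9 storage lockers:
  locker 1: 100 = 100
  locker 2: 95 = 95
  locker 3: 90 + 15 = 105
  locker 4: 90 = 90
  locker 5: 75 + 20 = 95
  locker 6: 70 + 35 = 105
  locker 7: 70 = 70
  locker 8: 65 = 65
  locker 9: 60 = 60
Every load is within 105 L, so 9 storage lockers suffice.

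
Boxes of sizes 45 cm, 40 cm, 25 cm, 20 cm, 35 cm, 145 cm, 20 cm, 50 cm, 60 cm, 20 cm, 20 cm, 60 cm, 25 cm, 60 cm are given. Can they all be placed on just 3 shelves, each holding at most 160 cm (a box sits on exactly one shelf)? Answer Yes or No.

No

Total = 625 cm; ⌈625/160⌉ = 4.
At least 4 shelves are required, but only 3 are allowed.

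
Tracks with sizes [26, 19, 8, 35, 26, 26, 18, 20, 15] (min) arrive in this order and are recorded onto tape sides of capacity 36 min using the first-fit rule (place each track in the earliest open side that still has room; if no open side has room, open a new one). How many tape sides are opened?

  26 → side 1 (new)  [load 26/36]
  19 → side 2 (new)  [load 19/36]
  8 → side 1  [load 34/36]
  35 → side 3 (new)  [load 35/36]
  26 → side 4 (new)  [load 26/36]
  26 → side 5 (new)  [load 26/36]
  18 → side 6 (new)  [load 18/36]
  20 → side 7 (new)  [load 20/36]
  15 → side 2  [load 34/36]
7 tape sides opened.

7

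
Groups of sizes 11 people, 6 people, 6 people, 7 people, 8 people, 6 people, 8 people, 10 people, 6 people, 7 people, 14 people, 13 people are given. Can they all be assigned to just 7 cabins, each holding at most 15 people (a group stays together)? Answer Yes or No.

Total = 102 people; ⌈102/15⌉ = 7.
The bound of 7 does not rule out 7, but exhaustive search shows no assignment into 7 cabins of capacity 15 people exists — the minimum is 8.

No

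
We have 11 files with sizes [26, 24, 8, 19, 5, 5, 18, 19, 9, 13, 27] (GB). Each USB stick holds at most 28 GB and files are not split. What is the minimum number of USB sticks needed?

7

Total = 27 + 26 + 24 + 19 + 19 + 18 + 13 + 9 + 8 + 5 + 5 = 173 GB.
Lower bound: ⌈173/28⌉ = 7 USB sticks.
A packing using 7 USB sticks:
  USB stick 1: 27 = 27
  USB stick 2: 26 = 26
  USB stick 3: 24 = 24
  USB stick 4: 19 + 9 = 28
  USB stick 5: 19 + 8 = 27
  USB stick 6: 18 + 5 + 5 = 28
  USB stick 7: 13 = 13
This matches the lower bound, so 7 is optimal.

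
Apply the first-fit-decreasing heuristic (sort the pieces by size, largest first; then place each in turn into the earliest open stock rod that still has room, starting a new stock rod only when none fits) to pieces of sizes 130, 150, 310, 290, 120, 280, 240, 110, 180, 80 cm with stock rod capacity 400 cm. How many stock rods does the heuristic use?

5

Sorted descending: 310, 290, 280, 240, 180, 150, 130, 120, 110, 80.
  310 → stock rod 1 (new)  [load 310/400]
  290 → stock rod 2 (new)  [load 290/400]
  280 → stock rod 3 (new)  [load 280/400]
  240 → stock rod 4 (new)  [load 240/400]
  180 → stock rod 5 (new)  [load 180/400]
  150 → stock rod 4  [load 390/400]
  130 → stock rod 5  [load 310/400]
  120 → stock rod 3  [load 400/400]
  110 → stock rod 2  [load 400/400]
  80 → stock rod 1  [load 390/400]
5 stock rods opened.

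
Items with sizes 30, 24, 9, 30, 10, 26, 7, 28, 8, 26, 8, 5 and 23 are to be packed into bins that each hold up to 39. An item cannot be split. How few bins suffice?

Total = 30 + 30 + 28 + 26 + 26 + 24 + 23 + 10 + 9 + 8 + 8 + 7 + 5 = 234.
Lower bound: ⌈234/39⌉ = 6 bins.
Also, 7 items each exceed 39/2, and no two of those can share a bin, so at least 7 bins are needed.
A packing using 7 bins:
  bin 1: 30 + 9 = 39
  bin 2: 30 + 8 = 38
  bin 3: 28 + 10 = 38
  bin 4: 26 + 8 + 5 = 39
  bin 5: 26 + 7 = 33
  bin 6: 24 = 24
  bin 7: 23 = 23
This matches the lower bound, so 7 is optimal.

7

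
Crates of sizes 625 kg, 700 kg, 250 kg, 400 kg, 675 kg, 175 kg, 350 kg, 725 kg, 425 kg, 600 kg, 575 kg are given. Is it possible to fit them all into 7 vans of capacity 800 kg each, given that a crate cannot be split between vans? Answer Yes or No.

No

Total = 5500 kg; ⌈5500/800⌉ = 7.
The bound of 7 does not rule out 7, but exhaustive search shows no assignment into 7 vans of capacity 800 kg exists — the minimum is 8.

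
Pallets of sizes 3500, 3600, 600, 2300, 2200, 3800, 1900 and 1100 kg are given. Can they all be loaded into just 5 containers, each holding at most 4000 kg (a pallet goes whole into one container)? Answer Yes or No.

Total = 19000 kg; ⌈19000/4000⌉ = 5.
The bound of 5 does not rule out 5, but exhaustive search shows no assignment into 5 containers of capacity 4000 kg exists — the minimum is 6.

No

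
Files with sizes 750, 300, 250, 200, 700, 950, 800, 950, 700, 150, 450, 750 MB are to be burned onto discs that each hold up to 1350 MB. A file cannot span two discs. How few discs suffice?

7

Total = 950 + 950 + 800 + 750 + 750 + 700 + 700 + 450 + 300 + 250 + 200 + 150 = 6950 MB.
Lower bound: ⌈6950/1350⌉ = 6 discs.
Also, 7 files each exceed 675 MB, and no two of those can share a disc, so at least 7 discs are needed.
A packing using 7 discs:
  disc 1: 950 + 300 = 1250
  disc 2: 950 + 250 + 150 = 1350
  disc 3: 800 + 450 = 1250
  disc 4: 750 + 200 = 950
  disc 5: 750 = 750
  disc 6: 700 = 700
  disc 7: 700 = 700
This matches the lower bound, so 7 is optimal.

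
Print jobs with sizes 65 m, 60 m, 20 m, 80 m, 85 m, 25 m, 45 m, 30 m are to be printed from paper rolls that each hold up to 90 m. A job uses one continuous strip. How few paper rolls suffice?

5

Total = 85 + 80 + 65 + 60 + 45 + 30 + 25 + 20 = 410 m.
Lower bound: ⌈410/90⌉ = 5 paper rolls.
A packing using 5 paper rolls:
  roll 1: 85 = 85
  roll 2: 80 = 80
  roll 3: 65 + 25 = 90
  roll 4: 60 + 30 = 90
  roll 5: 45 + 20 = 65
This matches the lower bound, so 5 is optimal.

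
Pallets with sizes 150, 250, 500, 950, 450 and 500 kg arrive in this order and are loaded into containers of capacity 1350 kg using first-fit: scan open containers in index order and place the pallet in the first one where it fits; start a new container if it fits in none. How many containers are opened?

3

  150 → container 1 (new)  [load 150/1350]
  250 → container 1  [load 400/1350]
  500 → container 1  [load 900/1350]
  950 → container 2 (new)  [load 950/1350]
  450 → container 1  [load 1350/1350]
  500 → container 3 (new)  [load 500/1350]
3 containers opened.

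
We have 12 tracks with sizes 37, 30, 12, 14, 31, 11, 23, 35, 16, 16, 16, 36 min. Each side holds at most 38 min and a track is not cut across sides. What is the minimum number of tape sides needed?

Total = 37 + 36 + 35 + 31 + 30 + 23 + 16 + 16 + 16 + 14 + 12 + 11 = 277 min.
Lower bound: ⌈277/38⌉ = 8 tape sides.
A packing using 9 tape sides:
  side 1: 37 = 37
  side 2: 36 = 36
  side 3: 35 = 35
  side 4: 31 = 31
  side 5: 30 = 30
  side 6: 23 + 14 = 37
  side 7: 16 + 16 = 32
  side 8: 16 + 12 = 28
  side 9: 11 = 11
No arrangement into 8 tape sides stays within capacity, so 9 is optimal.

9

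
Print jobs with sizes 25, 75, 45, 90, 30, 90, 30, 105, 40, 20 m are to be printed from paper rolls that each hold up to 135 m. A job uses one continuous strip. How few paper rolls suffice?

5

Total = 105 + 90 + 90 + 75 + 45 + 40 + 30 + 30 + 25 + 20 = 550 m.
Lower bound: ⌈550/135⌉ = 5 paper rolls.
A packing using 5 paper rolls:
  roll 1: 105 + 30 = 135
  roll 2: 90 + 45 = 135
  roll 3: 90 + 40 = 130
  roll 4: 75 + 30 + 25 = 130
  roll 5: 20 = 20
This matches the lower bound, so 5 is optimal.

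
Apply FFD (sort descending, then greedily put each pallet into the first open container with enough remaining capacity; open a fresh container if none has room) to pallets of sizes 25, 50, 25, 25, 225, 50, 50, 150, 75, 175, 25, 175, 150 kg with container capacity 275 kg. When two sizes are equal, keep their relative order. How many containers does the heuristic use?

Sorted descending: 225, 175, 175, 150, 150, 75, 50, 50, 50, 25, 25, 25, 25.
  225 → container 1 (new)  [load 225/275]
  175 → container 2 (new)  [load 175/275]
  175 → container 3 (new)  [load 175/275]
  150 → container 4 (new)  [load 150/275]
  150 → container 5 (new)  [load 150/275]
  75 → container 2  [load 250/275]
  50 → container 1  [load 275/275]
  50 → container 3  [load 225/275]
  50 → container 3  [load 275/275]
  25 → container 2  [load 275/275]
  25 → container 4  [load 175/275]
  25 → container 4  [load 200/275]
  25 → container 4  [load 225/275]
5 containers opened.

5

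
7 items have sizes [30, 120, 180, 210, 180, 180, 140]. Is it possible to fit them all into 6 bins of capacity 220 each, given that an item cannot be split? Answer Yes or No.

A valid assignment using 6 bins:
  bin 1: 210 = 210
  bin 2: 180 + 30 = 210
  bin 3: 180 = 180
  bin 4: 180 = 180
  bin 5: 140 = 140
  bin 6: 120 = 120
Every load is within 220, so 6 bins suffice.

Yes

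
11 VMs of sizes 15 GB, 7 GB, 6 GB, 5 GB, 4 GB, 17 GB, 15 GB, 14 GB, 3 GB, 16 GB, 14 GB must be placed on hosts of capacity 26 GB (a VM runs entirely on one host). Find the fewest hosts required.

Total = 17 + 16 + 15 + 15 + 14 + 14 + 7 + 6 + 5 + 4 + 3 = 116 GB.
Lower bound: ⌈116/26⌉ = 5 hosts.
Also, 6 VMs each exceed 13 GB, and no two of those can share a host, so at least 6 hosts are needed.
A packing using 6 hosts:
  host 1: 17 + 7 = 24
  host 2: 16 + 6 + 4 = 26
  host 3: 15 + 5 + 3 = 23
  host 4: 15 = 15
  host 5: 14 = 14
  host 6: 14 = 14
This matches the lower bound, so 6 is optimal.

6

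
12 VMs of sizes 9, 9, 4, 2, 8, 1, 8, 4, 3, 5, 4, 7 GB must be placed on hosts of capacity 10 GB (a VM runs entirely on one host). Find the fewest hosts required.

Total = 9 + 9 + 8 + 8 + 7 + 5 + 4 + 4 + 4 + 3 + 2 + 1 = 64 GB.
Lower bound: ⌈64/10⌉ = 7 hosts.
A packing using 7 hosts:
  host 1: 9 + 1 = 10
  host 2: 9 = 9
  host 3: 8 + 2 = 10
  host 4: 8 = 8
  host 5: 7 + 3 = 10
  host 6: 5 + 4 = 9
  host 7: 4 + 4 = 8
This matches the lower bound, so 7 is optimal.

7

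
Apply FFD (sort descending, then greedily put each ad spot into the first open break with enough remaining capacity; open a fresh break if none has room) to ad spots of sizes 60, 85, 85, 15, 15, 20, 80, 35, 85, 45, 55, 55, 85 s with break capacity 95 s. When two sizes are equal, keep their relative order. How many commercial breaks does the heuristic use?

9

Sorted descending: 85, 85, 85, 85, 80, 60, 55, 55, 45, 35, 20, 15, 15.
  85 → break 1 (new)  [load 85/95]
  85 → break 2 (new)  [load 85/95]
  85 → break 3 (new)  [load 85/95]
  85 → break 4 (new)  [load 85/95]
  80 → break 5 (new)  [load 80/95]
  60 → break 6 (new)  [load 60/95]
  55 → break 7 (new)  [load 55/95]
  55 → break 8 (new)  [load 55/95]
  45 → break 9 (new)  [load 45/95]
  35 → break 6  [load 95/95]
  20 → break 7  [load 75/95]
  15 → break 5  [load 95/95]
  15 → break 7  [load 90/95]
9 commercial breaks opened.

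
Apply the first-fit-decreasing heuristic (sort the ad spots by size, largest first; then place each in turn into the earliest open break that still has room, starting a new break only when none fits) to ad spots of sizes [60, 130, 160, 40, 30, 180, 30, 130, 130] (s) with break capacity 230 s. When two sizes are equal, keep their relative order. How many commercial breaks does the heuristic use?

Sorted descending: 180, 160, 130, 130, 130, 60, 40, 30, 30.
  180 → break 1 (new)  [load 180/230]
  160 → break 2 (new)  [load 160/230]
  130 → break 3 (new)  [load 130/230]
  130 → break 4 (new)  [load 130/230]
  130 → break 5 (new)  [load 130/230]
  60 → break 2  [load 220/230]
  40 → break 1  [load 220/230]
  30 → break 3  [load 160/230]
  30 → break 3  [load 190/230]
5 commercial breaks opened.

5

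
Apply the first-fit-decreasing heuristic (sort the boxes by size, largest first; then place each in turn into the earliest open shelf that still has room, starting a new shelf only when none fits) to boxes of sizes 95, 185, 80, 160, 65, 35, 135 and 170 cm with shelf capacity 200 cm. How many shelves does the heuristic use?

Sorted descending: 185, 170, 160, 135, 95, 80, 65, 35.
  185 → shelf 1 (new)  [load 185/200]
  170 → shelf 2 (new)  [load 170/200]
  160 → shelf 3 (new)  [load 160/200]
  135 → shelf 4 (new)  [load 135/200]
  95 → shelf 5 (new)  [load 95/200]
  80 → shelf 5  [load 175/200]
  65 → shelf 4  [load 200/200]
  35 → shelf 3  [load 195/200]
5 shelves opened.

5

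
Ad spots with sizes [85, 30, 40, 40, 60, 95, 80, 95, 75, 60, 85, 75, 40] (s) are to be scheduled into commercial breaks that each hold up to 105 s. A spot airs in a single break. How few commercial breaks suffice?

10

Total = 95 + 95 + 85 + 85 + 80 + 75 + 75 + 60 + 60 + 40 + 40 + 40 + 30 = 860 s.
Lower bound: ⌈860/105⌉ = 9 commercial breaks.
A packing using 10 commercial breaks:
  break 1: 95 = 95
  break 2: 95 = 95
  break 3: 85 = 85
  break 4: 85 = 85
  break 5: 80 = 80
  break 6: 75 + 30 = 105
  break 7: 75 = 75
  break 8: 60 + 40 = 100
  break 9: 60 + 40 = 100
  break 10: 40 = 40
No arrangement into 9 commercial breaks stays within capacity, so 10 is optimal.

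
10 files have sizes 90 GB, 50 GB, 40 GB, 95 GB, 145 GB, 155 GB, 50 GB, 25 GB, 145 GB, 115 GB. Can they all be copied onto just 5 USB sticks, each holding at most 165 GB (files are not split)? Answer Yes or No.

Total = 910 GB; ⌈910/165⌉ = 6.
At least 6 USB sticks are required, but only 5 are allowed.

No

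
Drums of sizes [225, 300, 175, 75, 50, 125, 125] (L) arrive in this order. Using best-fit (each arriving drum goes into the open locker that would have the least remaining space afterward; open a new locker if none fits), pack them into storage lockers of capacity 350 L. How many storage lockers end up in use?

  225 → locker 1 (new)  [load 225/350]
  300 → locker 2 (new)  [load 300/350]
  175 → locker 3 (new)  [load 175/350]
  75 → locker 1  [load 300/350]
  50 → locker 1  [load 350/350]
  125 → locker 3  [load 300/350]
  125 → locker 4 (new)  [load 125/350]
4 storage lockers opened.

4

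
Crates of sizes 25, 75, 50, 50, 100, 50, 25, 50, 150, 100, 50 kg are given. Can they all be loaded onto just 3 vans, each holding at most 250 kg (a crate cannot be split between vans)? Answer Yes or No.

Yes

A valid assignment using 3 vans:
  van 1: 150 + 100 = 250
  van 2: 100 + 75 + 50 + 25 = 250
  van 3: 50 + 50 + 50 + 50 + 25 = 225
Every load is within 250 kg, so 3 vans suffice.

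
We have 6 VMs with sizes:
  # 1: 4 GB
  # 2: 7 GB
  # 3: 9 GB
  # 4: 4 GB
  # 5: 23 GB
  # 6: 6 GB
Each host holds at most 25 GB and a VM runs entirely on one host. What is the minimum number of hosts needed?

Total = 23 + 9 + 7 + 6 + 4 + 4 = 53 GB.
Lower bound: ⌈53/25⌉ = 3 hosts.
A packing using 3 hosts:
  host 1: 23 = 23
  host 2: 9 + 7 + 6 = 22
  host 3: 4 + 4 = 8
This matches the lower bound, so 3 is optimal.

3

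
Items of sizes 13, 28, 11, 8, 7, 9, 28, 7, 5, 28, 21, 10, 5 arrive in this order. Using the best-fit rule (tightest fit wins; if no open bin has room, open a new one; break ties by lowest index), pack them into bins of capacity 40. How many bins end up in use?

5

  13 → bin 1 (new)  [load 13/40]
  28 → bin 2 (new)  [load 28/40]
  11 → bin 2  [load 39/40]
  8 → bin 1  [load 21/40]
  7 → bin 1  [load 28/40]
  9 → bin 1  [load 37/40]
  28 → bin 3 (new)  [load 28/40]
  7 → bin 3  [load 35/40]
  5 → bin 3  [load 40/40]
  28 → bin 4 (new)  [load 28/40]
  21 → bin 5 (new)  [load 21/40]
  10 → bin 4  [load 38/40]
  5 → bin 5  [load 26/40]
5 bins opened.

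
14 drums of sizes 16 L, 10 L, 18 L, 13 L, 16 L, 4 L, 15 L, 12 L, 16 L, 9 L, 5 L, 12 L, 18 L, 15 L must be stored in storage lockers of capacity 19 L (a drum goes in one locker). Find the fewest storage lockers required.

11

Total = 18 + 18 + 16 + 16 + 16 + 15 + 15 + 13 + 12 + 12 + 10 + 9 + 5 + 4 = 179 L.
Lower bound: ⌈179/19⌉ = 10 storage lockers.
Also, 11 drums each exceed 19/2 L, and no two of those can share a locker, so at least 11 storage lockers are needed.
A packing using 11 storage lockers:
  locker 1: 18 = 18
  locker 2: 18 = 18
  locker 3: 16 = 16
  locker 4: 16 = 16
  locker 5: 16 = 16
  locker 6: 15 + 4 = 19
  locker 7: 15 = 15
  locker 8: 13 + 5 = 18
  locker 9: 12 = 12
  locker 10: 12 = 12
  locker 11: 10 + 9 = 19
This matches the lower bound, so 11 is optimal.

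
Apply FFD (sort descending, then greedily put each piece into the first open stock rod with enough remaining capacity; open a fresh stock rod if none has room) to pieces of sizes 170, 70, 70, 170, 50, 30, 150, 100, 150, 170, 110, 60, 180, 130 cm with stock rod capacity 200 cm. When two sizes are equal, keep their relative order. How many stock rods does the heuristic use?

Sorted descending: 180, 170, 170, 170, 150, 150, 130, 110, 100, 70, 70, 60, 50, 30.
  180 → stock rod 1 (new)  [load 180/200]
  170 → stock rod 2 (new)  [load 170/200]
  170 → stock rod 3 (new)  [load 170/200]
  170 → stock rod 4 (new)  [load 170/200]
  150 → stock rod 5 (new)  [load 150/200]
  150 → stock rod 6 (new)  [load 150/200]
  130 → stock rod 7 (new)  [load 130/200]
  110 → stock rod 8 (new)  [load 110/200]
  100 → stock rod 9 (new)  [load 100/200]
  70 → stock rod 7  [load 200/200]
  70 → stock rod 8  [load 180/200]
  60 → stock rod 9  [load 160/200]
  50 → stock rod 5  [load 200/200]
  30 → stock rod 2  [load 200/200]
9 stock rods opened.

9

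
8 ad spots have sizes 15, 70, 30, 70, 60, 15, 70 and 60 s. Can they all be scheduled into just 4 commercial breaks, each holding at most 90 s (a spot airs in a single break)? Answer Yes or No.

No

Total = 390 s; ⌈390/90⌉ = 5.
At least 5 commercial breaks are required, but only 4 are allowed.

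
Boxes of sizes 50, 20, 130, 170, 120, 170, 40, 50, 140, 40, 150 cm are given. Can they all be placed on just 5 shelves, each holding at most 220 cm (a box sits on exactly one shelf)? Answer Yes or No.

Total = 1080 cm; ⌈1080/220⌉ = 5.
6 boxes each exceed half the capacity and cannot share a shelf, forcing at least 6 shelves.
At least 6 shelves are required, but only 5 are allowed.

No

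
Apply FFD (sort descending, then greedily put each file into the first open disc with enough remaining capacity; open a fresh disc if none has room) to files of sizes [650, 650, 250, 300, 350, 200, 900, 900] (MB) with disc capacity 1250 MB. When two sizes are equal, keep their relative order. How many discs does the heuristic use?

Sorted descending: 900, 900, 650, 650, 350, 300, 250, 200.
  900 → disc 1 (new)  [load 900/1250]
  900 → disc 2 (new)  [load 900/1250]
  650 → disc 3 (new)  [load 650/1250]
  650 → disc 4 (new)  [load 650/1250]
  350 → disc 1  [load 1250/1250]
  300 → disc 2  [load 1200/1250]
  250 → disc 3  [load 900/1250]
  200 → disc 3  [load 1100/1250]
4 discs opened.

4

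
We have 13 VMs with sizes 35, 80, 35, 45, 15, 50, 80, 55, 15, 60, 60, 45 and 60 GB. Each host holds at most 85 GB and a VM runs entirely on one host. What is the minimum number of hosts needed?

Total = 80 + 80 + 60 + 60 + 60 + 55 + 50 + 45 + 45 + 35 + 35 + 15 + 15 = 635 GB.
Lower bound: ⌈635/85⌉ = 8 hosts.
Also, 9 VMs each exceed 85/2 GB, and no two of those can share a host, so at least 9 hosts are needed.
A packing using 9 hosts:
  host 1: 80 = 80
  host 2: 80 = 80
  host 3: 60 + 15 = 75
  host 4: 60 + 15 = 75
  host 5: 60 = 60
  host 6: 55 = 55
  host 7: 50 + 35 = 85
  host 8: 45 + 35 = 80
  host 9: 45 = 45
This matches the lower bound, so 9 is optimal.

9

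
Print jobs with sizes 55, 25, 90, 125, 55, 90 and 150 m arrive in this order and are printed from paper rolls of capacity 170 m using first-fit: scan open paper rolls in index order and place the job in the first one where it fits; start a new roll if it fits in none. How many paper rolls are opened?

4

  55 → roll 1 (new)  [load 55/170]
  25 → roll 1  [load 80/170]
  90 → roll 1  [load 170/170]
  125 → roll 2 (new)  [load 125/170]
  55 → roll 3 (new)  [load 55/170]
  90 → roll 3  [load 145/170]
  150 → roll 4 (new)  [load 150/170]
4 paper rolls opened.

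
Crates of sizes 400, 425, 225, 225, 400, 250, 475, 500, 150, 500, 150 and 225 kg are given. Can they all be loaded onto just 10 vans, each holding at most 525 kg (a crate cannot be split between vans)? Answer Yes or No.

Yes

A valid assignment using 9 vans:
  van 1: 500 = 500
  van 2: 500 = 500
  van 3: 475 = 475
  van 4: 425 = 425
  van 5: 400 = 400
  van 6: 400 = 400
  van 7: 250 + 225 = 475
  van 8: 225 + 225 = 450
  van 9: 150 + 150 = 300
That uses only 9 ≤ 10, so 10 vans are enough.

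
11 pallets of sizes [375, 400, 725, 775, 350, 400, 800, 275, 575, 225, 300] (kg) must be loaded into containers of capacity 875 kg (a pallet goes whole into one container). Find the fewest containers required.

Total = 800 + 775 + 725 + 575 + 400 + 400 + 375 + 350 + 300 + 275 + 225 = 5200 kg.
Lower bound: ⌈5200/875⌉ = 6 containers.
A packing using 7 containers:
  container 1: 800 = 800
  container 2: 775 = 775
  container 3: 725 = 725
  container 4: 575 + 300 = 875
  container 5: 400 + 400 = 800
  container 6: 375 + 350 = 725
  container 7: 275 + 225 = 500
No arrangement into 6 containers stays within capacity, so 7 is optimal.

7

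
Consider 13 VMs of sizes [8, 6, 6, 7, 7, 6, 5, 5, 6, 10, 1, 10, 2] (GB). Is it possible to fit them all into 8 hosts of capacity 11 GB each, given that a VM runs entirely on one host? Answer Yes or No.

Total = 79 GB; ⌈79/11⌉ = 8.
9 VMs each exceed half the capacity and cannot share a host, forcing at least 9 hosts.
At least 9 hosts are required, but only 8 are allowed.

No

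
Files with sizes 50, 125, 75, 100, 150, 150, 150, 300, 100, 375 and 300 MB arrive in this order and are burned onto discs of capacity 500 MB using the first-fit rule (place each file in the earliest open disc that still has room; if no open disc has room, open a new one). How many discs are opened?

5

  50 → disc 1 (new)  [load 50/500]
  125 → disc 1  [load 175/500]
  75 → disc 1  [load 250/500]
  100 → disc 1  [load 350/500]
  150 → disc 1  [load 500/500]
  150 → disc 2 (new)  [load 150/500]
  150 → disc 2  [load 300/500]
  300 → disc 3 (new)  [load 300/500]
  100 → disc 2  [load 400/500]
  375 → disc 4 (new)  [load 375/500]
  300 → disc 5 (new)  [load 300/500]
5 discs opened.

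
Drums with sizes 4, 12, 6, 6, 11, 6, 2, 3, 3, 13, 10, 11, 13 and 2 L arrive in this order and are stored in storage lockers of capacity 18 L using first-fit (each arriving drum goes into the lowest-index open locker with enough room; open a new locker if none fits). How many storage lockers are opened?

  4 → locker 1 (new)  [load 4/18]
  12 → locker 1  [load 16/18]
  6 → locker 2 (new)  [load 6/18]
  6 → locker 2  [load 12/18]
  11 → locker 3 (new)  [load 11/18]
  6 → locker 2  [load 18/18]
  2 → locker 1  [load 18/18]
  3 → locker 3  [load 14/18]
  3 → locker 3  [load 17/18]
  13 → locker 4 (new)  [load 13/18]
  10 → locker 5 (new)  [load 10/18]
  11 → locker 6 (new)  [load 11/18]
  13 → locker 7 (new)  [load 13/18]
  2 → locker 4  [load 15/18]
7 storage lockers opened.

7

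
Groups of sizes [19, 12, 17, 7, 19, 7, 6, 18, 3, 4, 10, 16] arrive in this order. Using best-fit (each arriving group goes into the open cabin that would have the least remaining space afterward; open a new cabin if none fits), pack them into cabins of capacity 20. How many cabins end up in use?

8

  19 → cabin 1 (new)  [load 19/20]
  12 → cabin 2 (new)  [load 12/20]
  17 → cabin 3 (new)  [load 17/20]
  7 → cabin 2  [load 19/20]
  19 → cabin 4 (new)  [load 19/20]
  7 → cabin 5 (new)  [load 7/20]
  6 → cabin 5  [load 13/20]
  18 → cabin 6 (new)  [load 18/20]
  3 → cabin 3  [load 20/20]
  4 → cabin 5  [load 17/20]
  10 → cabin 7 (new)  [load 10/20]
  16 → cabin 8 (new)  [load 16/20]
8 cabins opened.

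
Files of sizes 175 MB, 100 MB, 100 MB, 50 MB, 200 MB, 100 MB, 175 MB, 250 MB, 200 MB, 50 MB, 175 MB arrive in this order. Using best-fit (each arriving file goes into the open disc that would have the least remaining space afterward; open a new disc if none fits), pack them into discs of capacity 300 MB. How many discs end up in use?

  175 → disc 1 (new)  [load 175/300]
  100 → disc 1  [load 275/300]
  100 → disc 2 (new)  [load 100/300]
  50 → disc 2  [load 150/300]
  200 → disc 3 (new)  [load 200/300]
  100 → disc 3  [load 300/300]
  175 → disc 4 (new)  [load 175/300]
  250 → disc 5 (new)  [load 250/300]
  200 → disc 6 (new)  [load 200/300]
  50 → disc 5  [load 300/300]
  175 → disc 7 (new)  [load 175/300]
7 discs opened.

7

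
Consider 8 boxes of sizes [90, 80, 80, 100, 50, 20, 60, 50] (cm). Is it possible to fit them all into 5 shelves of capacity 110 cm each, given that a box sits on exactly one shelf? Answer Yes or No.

No

Total = 530 cm; ⌈530/110⌉ = 5.
The bound of 5 does not rule out 5, but exhaustive search shows no assignment into 5 shelves of capacity 110 cm exists — the minimum is 6.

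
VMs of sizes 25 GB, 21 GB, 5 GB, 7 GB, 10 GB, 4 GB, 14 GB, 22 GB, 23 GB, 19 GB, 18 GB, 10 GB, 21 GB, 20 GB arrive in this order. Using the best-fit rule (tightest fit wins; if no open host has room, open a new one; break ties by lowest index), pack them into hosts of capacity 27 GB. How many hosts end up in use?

10

  25 → host 1 (new)  [load 25/27]
  21 → host 2 (new)  [load 21/27]
  5 → host 2  [load 26/27]
  7 → host 3 (new)  [load 7/27]
  10 → host 3  [load 17/27]
  4 → host 3  [load 21/27]
  14 → host 4 (new)  [load 14/27]
  22 → host 5 (new)  [load 22/27]
  23 → host 6 (new)  [load 23/27]
  19 → host 7 (new)  [load 19/27]
  18 → host 8 (new)  [load 18/27]
  10 → host 4  [load 24/27]
  21 → host 9 (new)  [load 21/27]
  20 → host 10 (new)  [load 20/27]
10 hosts opened.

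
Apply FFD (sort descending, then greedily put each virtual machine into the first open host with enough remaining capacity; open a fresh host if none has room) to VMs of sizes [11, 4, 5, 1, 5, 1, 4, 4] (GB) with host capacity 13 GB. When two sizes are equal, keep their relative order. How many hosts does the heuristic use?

Sorted descending: 11, 5, 5, 4, 4, 4, 1, 1.
  11 → host 1 (new)  [load 11/13]
  5 → host 2 (new)  [load 5/13]
  5 → host 2  [load 10/13]
  4 → host 3 (new)  [load 4/13]
  4 → host 3  [load 8/13]
  4 → host 3  [load 12/13]
  1 → host 1  [load 12/13]
  1 → host 1  [load 13/13]
3 hosts opened.

3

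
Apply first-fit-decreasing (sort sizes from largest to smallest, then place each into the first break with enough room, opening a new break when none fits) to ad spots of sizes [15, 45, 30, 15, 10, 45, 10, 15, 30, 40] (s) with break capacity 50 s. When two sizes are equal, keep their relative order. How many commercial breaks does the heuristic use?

6

Sorted descending: 45, 45, 40, 30, 30, 15, 15, 15, 10, 10.
  45 → break 1 (new)  [load 45/50]
  45 → break 2 (new)  [load 45/50]
  40 → break 3 (new)  [load 40/50]
  30 → break 4 (new)  [load 30/50]
  30 → break 5 (new)  [load 30/50]
  15 → break 4  [load 45/50]
  15 → break 5  [load 45/50]
  15 → break 6 (new)  [load 15/50]
  10 → break 3  [load 50/50]
  10 → break 6  [load 25/50]
6 commercial breaks opened.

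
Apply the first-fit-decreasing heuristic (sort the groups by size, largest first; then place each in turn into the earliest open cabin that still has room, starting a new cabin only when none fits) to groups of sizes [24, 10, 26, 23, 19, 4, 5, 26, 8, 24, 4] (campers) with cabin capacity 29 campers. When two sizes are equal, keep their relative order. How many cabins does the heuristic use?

7

Sorted descending: 26, 26, 24, 24, 23, 19, 10, 8, 5, 4, 4.
  26 → cabin 1 (new)  [load 26/29]
  26 → cabin 2 (new)  [load 26/29]
  24 → cabin 3 (new)  [load 24/29]
  24 → cabin 4 (new)  [load 24/29]
  23 → cabin 5 (new)  [load 23/29]
  19 → cabin 6 (new)  [load 19/29]
  10 → cabin 6  [load 29/29]
  8 → cabin 7 (new)  [load 8/29]
  5 → cabin 3  [load 29/29]
  4 → cabin 4  [load 28/29]
  4 → cabin 5  [load 27/29]
7 cabins opened.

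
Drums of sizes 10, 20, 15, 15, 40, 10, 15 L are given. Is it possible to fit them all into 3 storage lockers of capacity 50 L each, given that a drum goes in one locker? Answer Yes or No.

Yes

A valid assignment using 3 storage lockers:
  locker 1: 40 + 10 = 50
  locker 2: 20 + 15 + 15 = 50
  locker 3: 15 + 10 = 25
Every load is within 50 L, so 3 storage lockers suffice.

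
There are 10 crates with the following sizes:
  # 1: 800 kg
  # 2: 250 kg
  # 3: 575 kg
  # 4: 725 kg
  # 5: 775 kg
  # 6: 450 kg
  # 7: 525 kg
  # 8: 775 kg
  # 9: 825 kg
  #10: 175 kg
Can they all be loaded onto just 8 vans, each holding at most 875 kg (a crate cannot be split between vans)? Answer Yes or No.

A valid assignment using 8 vans:
  van 1: 825 = 825
  van 2: 800 = 800
  van 3: 775 = 775
  van 4: 775 = 775
  van 5: 725 = 725
  van 6: 575 + 250 = 825
  van 7: 525 + 175 = 700
  van 8: 450 = 450
Every load is within 875 kg, so 8 vans suffice.

Yes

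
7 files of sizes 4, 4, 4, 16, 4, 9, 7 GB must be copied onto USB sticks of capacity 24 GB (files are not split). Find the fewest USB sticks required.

Total = 16 + 9 + 7 + 4 + 4 + 4 + 4 = 48 GB.
Lower bound: ⌈48/24⌉ = 2 USB sticks.
A packing using 2 USB sticks:
  USB stick 1: 16 + 4 + 4 = 24
  USB stick 2: 9 + 7 + 4 + 4 = 24
This matches the lower bound, so 2 is optimal.

2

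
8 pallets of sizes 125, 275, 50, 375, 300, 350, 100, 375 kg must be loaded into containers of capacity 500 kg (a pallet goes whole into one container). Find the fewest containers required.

5

Total = 375 + 375 + 350 + 300 + 275 + 125 + 100 + 50 = 1950 kg.
Lower bound: ⌈1950/500⌉ = 4 containers.
Also, 5 pallets each exceed 250 kg, and no two of those can share a container, so at least 5 containers are needed.
A packing using 5 containers:
  container 1: 375 + 125 = 500
  container 2: 375 + 100 = 475
  container 3: 350 + 50 = 400
  container 4: 300 = 300
  container 5: 275 = 275
This matches the lower bound, so 5 is optimal.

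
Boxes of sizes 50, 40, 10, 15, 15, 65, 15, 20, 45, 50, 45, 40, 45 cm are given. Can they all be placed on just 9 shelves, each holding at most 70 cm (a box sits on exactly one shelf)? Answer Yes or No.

A valid assignment using 8 shelves:
  shelf 1: 65 = 65
  shelf 2: 50 + 20 = 70
  shelf 3: 50 + 15 = 65
  shelf 4: 45 + 15 + 10 = 70
  shelf 5: 45 + 15 = 60
  shelf 6: 45 = 45
  shelf 7: 40 = 40
  shelf 8: 40 = 40
That uses only 8 ≤ 9, so 9 shelves are enough.

Yes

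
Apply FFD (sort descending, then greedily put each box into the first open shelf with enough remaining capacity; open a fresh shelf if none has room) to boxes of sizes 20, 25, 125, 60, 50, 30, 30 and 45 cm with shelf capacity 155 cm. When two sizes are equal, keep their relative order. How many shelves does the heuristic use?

3

Sorted descending: 125, 60, 50, 45, 30, 30, 25, 20.
  125 → shelf 1 (new)  [load 125/155]
  60 → shelf 2 (new)  [load 60/155]
  50 → shelf 2  [load 110/155]
  45 → shelf 2  [load 155/155]
  30 → shelf 1  [load 155/155]
  30 → shelf 3 (new)  [load 30/155]
  25 → shelf 3  [load 55/155]
  20 → shelf 3  [load 75/155]
3 shelves opened.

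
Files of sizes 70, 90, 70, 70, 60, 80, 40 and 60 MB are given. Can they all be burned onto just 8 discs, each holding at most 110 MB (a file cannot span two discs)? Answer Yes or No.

Yes

A valid assignment using 7 discs:
  disc 1: 90 = 90
  disc 2: 80 = 80
  disc 3: 70 + 40 = 110
  disc 4: 70 = 70
  disc 5: 70 = 70
  disc 6: 60 = 60
  disc 7: 60 = 60
That uses only 7 ≤ 8, so 8 discs are enough.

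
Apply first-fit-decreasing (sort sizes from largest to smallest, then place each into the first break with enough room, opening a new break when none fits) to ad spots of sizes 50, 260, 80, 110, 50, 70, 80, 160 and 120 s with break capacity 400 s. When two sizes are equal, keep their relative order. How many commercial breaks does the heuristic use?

3

Sorted descending: 260, 160, 120, 110, 80, 80, 70, 50, 50.
  260 → break 1 (new)  [load 260/400]
  160 → break 2 (new)  [load 160/400]
  120 → break 1  [load 380/400]
  110 → break 2  [load 270/400]
  80 → break 2  [load 350/400]
  80 → break 3 (new)  [load 80/400]
  70 → break 3  [load 150/400]
  50 → break 2  [load 400/400]
  50 → break 3  [load 200/400]
3 commercial breaks opened.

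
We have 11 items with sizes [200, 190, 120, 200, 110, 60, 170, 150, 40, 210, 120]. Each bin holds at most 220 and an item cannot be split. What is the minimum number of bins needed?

9

Total = 210 + 200 + 200 + 190 + 170 + 150 + 120 + 120 + 110 + 60 + 40 = 1570.
Lower bound: ⌈1570/220⌉ = 8 bins.
A packing using 9 bins:
  bin 1: 210 = 210
  bin 2: 200 = 200
  bin 3: 200 = 200
  bin 4: 190 = 190
  bin 5: 170 + 40 = 210
  bin 6: 150 + 60 = 210
  bin 7: 120 = 120
  bin 8: 120 = 120
  bin 9: 110 = 110
No arrangement into 8 bins stays within capacity, so 9 is optimal.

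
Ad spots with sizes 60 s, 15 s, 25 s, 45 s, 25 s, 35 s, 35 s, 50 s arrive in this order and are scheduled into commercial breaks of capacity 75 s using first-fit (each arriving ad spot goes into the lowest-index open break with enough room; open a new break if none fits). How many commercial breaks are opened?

  60 → break 1 (new)  [load 60/75]
  15 → break 1  [load 75/75]
  25 → break 2 (new)  [load 25/75]
  45 → break 2  [load 70/75]
  25 → break 3 (new)  [load 25/75]
  35 → break 3  [load 60/75]
  35 → break 4 (new)  [load 35/75]
  50 → break 5 (new)  [load 50/75]
5 commercial breaks opened.

5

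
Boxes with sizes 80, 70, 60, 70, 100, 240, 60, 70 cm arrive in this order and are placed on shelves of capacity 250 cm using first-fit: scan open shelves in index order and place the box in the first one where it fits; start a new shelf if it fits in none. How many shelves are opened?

  80 → shelf 1 (new)  [load 80/250]
  70 → shelf 1  [load 150/250]
  60 → shelf 1  [load 210/250]
  70 → shelf 2 (new)  [load 70/250]
  100 → shelf 2  [load 170/250]
  240 → shelf 3 (new)  [load 240/250]
  60 → shelf 2  [load 230/250]
  70 → shelf 4 (new)  [load 70/250]
4 shelves opened.

4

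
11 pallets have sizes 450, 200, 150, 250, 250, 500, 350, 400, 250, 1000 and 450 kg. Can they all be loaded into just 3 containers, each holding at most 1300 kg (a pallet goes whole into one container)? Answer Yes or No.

Total = 4250 kg; ⌈4250/1300⌉ = 4.
At least 4 containers are required, but only 3 are allowed.

No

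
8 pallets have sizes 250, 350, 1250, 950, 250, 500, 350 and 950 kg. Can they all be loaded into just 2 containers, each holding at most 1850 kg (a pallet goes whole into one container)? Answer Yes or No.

Total = 4850 kg; ⌈4850/1850⌉ = 3.
At least 3 containers are required, but only 2 are allowed.

No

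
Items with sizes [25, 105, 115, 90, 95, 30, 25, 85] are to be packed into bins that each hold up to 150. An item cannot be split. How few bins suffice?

5

Total = 115 + 105 + 95 + 90 + 85 + 30 + 25 + 25 = 570.
Lower bound: ⌈570/150⌉ = 4 bins.
Also, 5 items each exceed 75, and no two of those can share a bin, so at least 5 bins are needed.
A packing using 5 bins:
  bin 1: 115 + 30 = 145
  bin 2: 105 + 25 = 130
  bin 3: 95 + 25 = 120
  bin 4: 90 = 90
  bin 5: 85 = 85
This matches the lower bound, so 5 is optimal.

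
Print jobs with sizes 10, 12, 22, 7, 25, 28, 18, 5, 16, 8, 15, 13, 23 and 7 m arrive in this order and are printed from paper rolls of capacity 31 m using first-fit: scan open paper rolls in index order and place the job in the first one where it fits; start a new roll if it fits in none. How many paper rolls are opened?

8

  10 → roll 1 (new)  [load 10/31]
  12 → roll 1  [load 22/31]
  22 → roll 2 (new)  [load 22/31]
  7 → roll 1  [load 29/31]
  25 → roll 3 (new)  [load 25/31]
  28 → roll 4 (new)  [load 28/31]
  18 → roll 5 (new)  [load 18/31]
  5 → roll 2  [load 27/31]
  16 → roll 6 (new)  [load 16/31]
  8 → roll 5  [load 26/31]
  15 → roll 6  [load 31/31]
  13 → roll 7 (new)  [load 13/31]
  23 → roll 8 (new)  [load 23/31]
  7 → roll 7  [load 20/31]
8 paper rolls opened.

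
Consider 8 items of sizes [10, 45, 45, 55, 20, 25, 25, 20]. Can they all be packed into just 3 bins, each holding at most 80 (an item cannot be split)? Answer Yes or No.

No

Total = 245; ⌈245/80⌉ = 4.
At least 4 bins are required, but only 3 are allowed.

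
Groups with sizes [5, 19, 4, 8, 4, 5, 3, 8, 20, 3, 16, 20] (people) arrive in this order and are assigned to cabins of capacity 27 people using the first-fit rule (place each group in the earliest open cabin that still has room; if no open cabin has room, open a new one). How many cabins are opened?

  5 → cabin 1 (new)  [load 5/27]
  19 → cabin 1  [load 24/27]
  4 → cabin 2 (new)  [load 4/27]
  8 → cabin 2  [load 12/27]
  4 → cabin 2  [load 16/27]
  5 → cabin 2  [load 21/27]
  3 → cabin 1  [load 27/27]
  8 → cabin 3 (new)  [load 8/27]
  20 → cabin 4 (new)  [load 20/27]
  3 → cabin 2  [load 24/27]
  16 → cabin 3  [load 24/27]
  20 → cabin 5 (new)  [load 20/27]
5 cabins opened.

5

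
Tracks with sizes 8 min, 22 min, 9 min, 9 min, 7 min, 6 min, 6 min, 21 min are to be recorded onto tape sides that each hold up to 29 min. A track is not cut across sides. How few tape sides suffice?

4

Total = 22 + 21 + 9 + 9 + 8 + 7 + 6 + 6 = 88 min.
Lower bound: ⌈88/29⌉ = 4 tape sides.
A packing using 4 tape sides:
  side 1: 22 + 7 = 29
  side 2: 21 + 8 = 29
  side 3: 9 + 9 + 6 = 24
  side 4: 6 = 6
This matches the lower bound, so 4 is optimal.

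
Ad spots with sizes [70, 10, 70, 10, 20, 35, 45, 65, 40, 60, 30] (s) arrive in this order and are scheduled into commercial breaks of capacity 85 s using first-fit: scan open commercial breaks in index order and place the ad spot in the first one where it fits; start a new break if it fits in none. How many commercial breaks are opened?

  70 → break 1 (new)  [load 70/85]
  10 → break 1  [load 80/85]
  70 → break 2 (new)  [load 70/85]
  10 → break 2  [load 80/85]
  20 → break 3 (new)  [load 20/85]
  35 → break 3  [load 55/85]
  45 → break 4 (new)  [load 45/85]
  65 → break 5 (new)  [load 65/85]
  40 → break 4  [load 85/85]
  60 → break 6 (new)  [load 60/85]
  30 → break 3  [load 85/85]
6 commercial breaks opened.

6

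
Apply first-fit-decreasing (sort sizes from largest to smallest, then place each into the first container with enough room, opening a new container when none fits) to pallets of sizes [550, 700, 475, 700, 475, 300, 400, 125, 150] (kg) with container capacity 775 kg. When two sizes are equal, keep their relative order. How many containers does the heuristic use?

Sorted descending: 700, 700, 550, 475, 475, 400, 300, 150, 125.
  700 → container 1 (new)  [load 700/775]
  700 → container 2 (new)  [load 700/775]
  550 → container 3 (new)  [load 550/775]
  475 → container 4 (new)  [load 475/775]
  475 → container 5 (new)  [load 475/775]
  400 → container 6 (new)  [load 400/775]
  300 → container 4  [load 775/775]
  150 → container 3  [load 700/775]
  125 → container 5  [load 600/775]
6 containers opened.

6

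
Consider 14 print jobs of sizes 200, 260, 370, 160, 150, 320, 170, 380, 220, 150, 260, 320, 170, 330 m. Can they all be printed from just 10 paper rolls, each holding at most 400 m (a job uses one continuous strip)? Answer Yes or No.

Total = 3460 m; ⌈3460/400⌉ = 9.
The bound of 9 does not rule out 10, but exhaustive search shows no assignment into 10 paper rolls of capacity 400 m exists — the minimum is 11.

No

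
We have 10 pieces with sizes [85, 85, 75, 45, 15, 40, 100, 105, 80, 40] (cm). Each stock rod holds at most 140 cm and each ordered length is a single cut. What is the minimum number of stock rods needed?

Total = 105 + 100 + 85 + 85 + 80 + 75 + 45 + 40 + 40 + 15 = 670 cm.
Lower bound: ⌈670/140⌉ = 5 stock rods.
Also, 6 pieces each exceed 70 cm, and no two of those can share a stock rod, so at least 6 stock rods are needed.
A packing using 6 stock rods:
  stock rod 1: 105 + 15 = 120
  stock rod 2: 100 + 40 = 140
  stock rod 3: 85 + 45 = 130
  stock rod 4: 85 + 40 = 125
  stock rod 5: 80 = 80
  stock rod 6: 75 = 75
This matches the lower bound, so 6 is optimal.

6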